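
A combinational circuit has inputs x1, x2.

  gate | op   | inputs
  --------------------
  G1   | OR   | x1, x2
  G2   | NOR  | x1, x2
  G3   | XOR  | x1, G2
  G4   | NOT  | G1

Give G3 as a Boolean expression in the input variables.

x1 XOR (x1 NOR x2)

G2 = x1 NOR x2
G3 = x1 XOR G2 = x1 XOR (x1 NOR x2)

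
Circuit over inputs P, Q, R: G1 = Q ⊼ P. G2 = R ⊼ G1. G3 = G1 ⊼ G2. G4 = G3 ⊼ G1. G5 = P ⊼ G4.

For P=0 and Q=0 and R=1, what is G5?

G1 = 0 ⊼ 0 = 1
G2 = 1 ⊼ 1 = 0
G3 = 1 ⊼ 0 = 1
G4 = 1 ⊼ 1 = 0
G5 = 0 ⊼ 0 = 1

1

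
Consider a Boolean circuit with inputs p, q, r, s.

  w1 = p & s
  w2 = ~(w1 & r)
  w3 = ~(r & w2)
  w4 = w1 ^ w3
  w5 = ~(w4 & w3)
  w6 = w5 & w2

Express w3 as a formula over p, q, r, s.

~(r & (~((p & s) & r)))

w1 = p & s
w2 = ~(w1 & r) = ~((p & s) & r)
w3 = ~(r & w2) = ~(r & (~((p & s) & r)))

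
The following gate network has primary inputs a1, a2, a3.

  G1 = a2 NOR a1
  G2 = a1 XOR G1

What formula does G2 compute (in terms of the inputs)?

a1 XOR (a2 NOR a1)

G1 = a2 NOR a1
G2 = a1 XOR G1 = a1 XOR (a2 NOR a1)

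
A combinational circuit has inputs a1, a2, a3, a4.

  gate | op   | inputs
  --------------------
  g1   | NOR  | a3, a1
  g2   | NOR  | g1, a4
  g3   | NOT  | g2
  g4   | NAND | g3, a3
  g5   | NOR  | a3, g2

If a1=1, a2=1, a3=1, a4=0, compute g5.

g1 = 1 NOR 1 = 0
g2 = 0 NOR 0 = 1
g5 = 1 NOR 1 = 0

0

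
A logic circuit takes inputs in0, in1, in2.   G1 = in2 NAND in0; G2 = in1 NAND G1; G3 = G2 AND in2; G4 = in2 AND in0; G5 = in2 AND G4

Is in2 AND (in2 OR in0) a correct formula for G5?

G4 = in2 AND in0
G5 = in2 AND G4 = in2 AND (in2 AND in0)
At in0=0, in1=0, in2=1: circuit gives 0, formula gives 1.

No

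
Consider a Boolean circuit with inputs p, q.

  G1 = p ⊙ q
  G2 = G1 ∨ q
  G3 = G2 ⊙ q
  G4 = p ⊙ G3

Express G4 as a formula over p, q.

p ⊙ (((p ⊙ q) ∨ q) ⊙ q)

G1 = p ⊙ q
G2 = G1 ∨ q = (p ⊙ q) ∨ q
G3 = G2 ⊙ q = ((p ⊙ q) ∨ q) ⊙ q
G4 = p ⊙ G3 = p ⊙ (((p ⊙ q) ∨ q) ⊙ q)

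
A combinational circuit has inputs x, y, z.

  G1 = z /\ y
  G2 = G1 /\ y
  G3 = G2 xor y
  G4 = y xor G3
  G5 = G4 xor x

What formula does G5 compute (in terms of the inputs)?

G1 = z /\ y
G2 = G1 /\ y = (z /\ y) /\ y
G3 = G2 xor y = ((z /\ y) /\ y) xor y
G4 = y xor G3 = y xor (((z /\ y) /\ y) xor y)
G5 = G4 xor x = (y xor (((z /\ y) /\ y) xor y)) xor x

(y xor (((z /\ y) /\ y) xor y)) xor x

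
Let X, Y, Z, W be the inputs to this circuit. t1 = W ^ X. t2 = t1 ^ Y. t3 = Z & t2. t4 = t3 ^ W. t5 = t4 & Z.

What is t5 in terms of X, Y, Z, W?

((Z & ((W ^ X) ^ Y)) ^ W) & Z

t1 = W ^ X
t2 = t1 ^ Y = (W ^ X) ^ Y
t3 = Z & t2 = Z & ((W ^ X) ^ Y)
t4 = t3 ^ W = (Z & ((W ^ X) ^ Y)) ^ W
t5 = t4 & Z = ((Z & ((W ^ X) ^ Y)) ^ W) & Z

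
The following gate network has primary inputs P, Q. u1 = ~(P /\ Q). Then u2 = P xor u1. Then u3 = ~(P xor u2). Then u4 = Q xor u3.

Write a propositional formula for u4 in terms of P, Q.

Q xor (~(P xor (P xor (~(P /\ Q)))))

u1 = ~(P /\ Q)
u2 = P xor u1 = P xor (~(P /\ Q))
u3 = ~(P xor u2) = ~(P xor (P xor (~(P /\ Q))))
u4 = Q xor u3 = Q xor (~(P xor (P xor (~(P /\ Q)))))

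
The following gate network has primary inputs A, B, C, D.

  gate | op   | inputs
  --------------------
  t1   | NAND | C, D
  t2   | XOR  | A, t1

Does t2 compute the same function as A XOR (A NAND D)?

t1 = C NAND D
t2 = A XOR t1 = A XOR (C NAND D)
At A=0, B=0, C=1, D=1: circuit gives 0, formula gives 1.

No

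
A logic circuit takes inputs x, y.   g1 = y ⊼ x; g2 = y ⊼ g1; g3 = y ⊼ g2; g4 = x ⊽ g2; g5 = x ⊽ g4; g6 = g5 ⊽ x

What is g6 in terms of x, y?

(x ⊽ (x ⊽ (y ⊼ (y ⊼ x)))) ⊽ x

g1 = y ⊼ x
g2 = y ⊼ g1 = y ⊼ (y ⊼ x)
g4 = x ⊽ g2 = x ⊽ (y ⊼ (y ⊼ x))
g5 = x ⊽ g4 = x ⊽ (x ⊽ (y ⊼ (y ⊼ x)))
g6 = g5 ⊽ x = (x ⊽ (x ⊽ (y ⊼ (y ⊼ x)))) ⊽ x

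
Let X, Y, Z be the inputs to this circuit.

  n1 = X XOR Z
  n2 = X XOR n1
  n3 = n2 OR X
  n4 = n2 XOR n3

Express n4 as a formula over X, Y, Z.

n1 = X XOR Z
n2 = X XOR n1 = X XOR (X XOR Z)
n3 = n2 OR X = (X XOR (X XOR Z)) OR X
n4 = n2 XOR n3 = (X XOR (X XOR Z)) XOR ((X XOR (X XOR Z)) OR X)

(X XOR (X XOR Z)) XOR ((X XOR (X XOR Z)) OR X)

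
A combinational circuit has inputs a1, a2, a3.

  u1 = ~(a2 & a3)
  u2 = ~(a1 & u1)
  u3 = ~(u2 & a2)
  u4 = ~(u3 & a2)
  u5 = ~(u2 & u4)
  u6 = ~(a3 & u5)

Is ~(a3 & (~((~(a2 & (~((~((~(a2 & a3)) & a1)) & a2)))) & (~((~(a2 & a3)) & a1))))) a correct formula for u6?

Yes

u1 = ~(a2 & a3)
u2 = ~(a1 & u1) = ~(a1 & (~(a2 & a3)))
u3 = ~(u2 & a2) = ~((~(a1 & (~(a2 & a3)))) & a2)
u4 = ~(u3 & a2) = ~((~((~(a1 & (~(a2 & a3)))) & a2)) & a2)
u5 = ~(u2 & u4) = ~((~(a1 & (~(a2 & a3)))) & (~((~((~(a1 & (~(a2 & a3)))) & a2)) & a2)))
u6 = ~(a3 & u5) = ~(a3 & (~((~(a1 & (~(a2 & a3)))) & (~((~((~(a1 & (~(a2 & a3)))) & a2)) & a2)))))
At a1=1, a2=0, a3=1: circuit gives 0, formula gives 0.
At a1=0, a2=0, a3=0: circuit gives 1, formula gives 1.
Agrees on all 8 inputs.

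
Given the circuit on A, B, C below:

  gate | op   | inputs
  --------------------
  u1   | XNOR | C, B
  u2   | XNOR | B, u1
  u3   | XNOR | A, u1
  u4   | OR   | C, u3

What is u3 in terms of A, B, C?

A XNOR (C XNOR B)

u1 = C XNOR B
u3 = A XNOR u1 = A XNOR (C XNOR B)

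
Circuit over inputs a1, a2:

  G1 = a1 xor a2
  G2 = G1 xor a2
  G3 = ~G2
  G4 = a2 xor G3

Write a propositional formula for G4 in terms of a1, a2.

G1 = a1 xor a2
G2 = G1 xor a2 = (a1 xor a2) xor a2
G3 = ~G2 = ~((a1 xor a2) xor a2)
G4 = a2 xor G3 = a2 xor ~((a1 xor a2) xor a2)

a2 xor ~((a1 xor a2) xor a2)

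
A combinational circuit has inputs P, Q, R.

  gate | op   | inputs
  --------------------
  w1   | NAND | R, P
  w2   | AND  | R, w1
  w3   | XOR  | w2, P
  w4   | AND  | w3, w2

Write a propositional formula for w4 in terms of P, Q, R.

((R AND (R NAND P)) XOR P) AND (R AND (R NAND P))

w1 = R NAND P
w2 = R AND w1 = R AND (R NAND P)
w3 = w2 XOR P = (R AND (R NAND P)) XOR P
w4 = w3 AND w2 = ((R AND (R NAND P)) XOR P) AND (R AND (R NAND P))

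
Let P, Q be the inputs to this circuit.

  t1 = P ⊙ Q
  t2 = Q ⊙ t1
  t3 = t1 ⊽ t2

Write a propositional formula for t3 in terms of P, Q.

t1 = P ⊙ Q
t2 = Q ⊙ t1 = Q ⊙ (P ⊙ Q)
t3 = t1 ⊽ t2 = (P ⊙ Q) ⊽ (Q ⊙ (P ⊙ Q))

(P ⊙ Q) ⊽ (Q ⊙ (P ⊙ Q))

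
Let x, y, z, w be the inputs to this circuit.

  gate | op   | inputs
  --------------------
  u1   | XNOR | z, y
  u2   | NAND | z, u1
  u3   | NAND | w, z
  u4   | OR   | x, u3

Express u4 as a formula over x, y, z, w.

x OR (w NAND z)

u3 = w NAND z
u4 = x OR u3 = x OR (w NAND z)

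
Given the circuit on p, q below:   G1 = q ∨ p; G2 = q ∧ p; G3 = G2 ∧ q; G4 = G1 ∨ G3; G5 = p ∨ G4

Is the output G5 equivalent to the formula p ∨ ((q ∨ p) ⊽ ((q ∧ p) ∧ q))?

No

G1 = q ∨ p
G2 = q ∧ p
G3 = G2 ∧ q = (q ∧ p) ∧ q
G4 = G1 ∨ G3 = (q ∨ p) ∨ ((q ∧ p) ∧ q)
G5 = p ∨ G4 = p ∨ ((q ∨ p) ∨ ((q ∧ p) ∧ q))
At p=0, q=0: circuit gives 0, formula gives 1.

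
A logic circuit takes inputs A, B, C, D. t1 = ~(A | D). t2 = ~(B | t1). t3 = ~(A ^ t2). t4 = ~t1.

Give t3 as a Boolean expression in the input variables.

t1 = ~(A | D)
t2 = ~(B | t1) = ~(B | (~(A | D)))
t3 = ~(A ^ t2) = ~(A ^ (~(B | (~(A | D)))))

~(A ^ (~(B | (~(A | D)))))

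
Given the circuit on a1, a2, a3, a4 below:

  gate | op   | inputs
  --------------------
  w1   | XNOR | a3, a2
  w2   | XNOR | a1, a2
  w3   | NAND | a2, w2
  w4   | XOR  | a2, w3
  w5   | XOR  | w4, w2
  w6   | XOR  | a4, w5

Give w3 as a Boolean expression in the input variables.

a2 NAND (a1 XNOR a2)

w2 = a1 XNOR a2
w3 = a2 NAND w2 = a2 NAND (a1 XNOR a2)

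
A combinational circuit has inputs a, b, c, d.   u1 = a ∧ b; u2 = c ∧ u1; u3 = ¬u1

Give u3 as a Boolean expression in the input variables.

u1 = a ∧ b
u3 = ¬u1 = ¬(a ∧ b)

¬(a ∧ b)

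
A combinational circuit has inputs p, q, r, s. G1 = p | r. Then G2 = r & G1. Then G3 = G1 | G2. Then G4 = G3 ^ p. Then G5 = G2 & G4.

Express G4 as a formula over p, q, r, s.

((p | r) | (r & (p | r))) ^ p

G1 = p | r
G2 = r & G1 = r & (p | r)
G3 = G1 | G2 = (p | r) | (r & (p | r))
G4 = G3 ^ p = ((p | r) | (r & (p | r))) ^ p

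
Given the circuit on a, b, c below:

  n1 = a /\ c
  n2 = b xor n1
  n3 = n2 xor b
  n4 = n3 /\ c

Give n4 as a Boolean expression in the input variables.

n1 = a /\ c
n2 = b xor n1 = b xor (a /\ c)
n3 = n2 xor b = (b xor (a /\ c)) xor b
n4 = n3 /\ c = ((b xor (a /\ c)) xor b) /\ c

((b xor (a /\ c)) xor b) /\ c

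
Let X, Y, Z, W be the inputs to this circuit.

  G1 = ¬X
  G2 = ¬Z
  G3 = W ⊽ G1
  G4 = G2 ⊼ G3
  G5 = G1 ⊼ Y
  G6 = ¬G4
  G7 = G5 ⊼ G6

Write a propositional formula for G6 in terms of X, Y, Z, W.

¬(¬Z ⊼ (W ⊽ ¬X))

G1 = ¬X
G2 = ¬Z
G3 = W ⊽ G1 = W ⊽ ¬X
G4 = G2 ⊼ G3 = ¬Z ⊼ (W ⊽ ¬X)
G6 = ¬G4 = ¬(¬Z ⊼ (W ⊽ ¬X))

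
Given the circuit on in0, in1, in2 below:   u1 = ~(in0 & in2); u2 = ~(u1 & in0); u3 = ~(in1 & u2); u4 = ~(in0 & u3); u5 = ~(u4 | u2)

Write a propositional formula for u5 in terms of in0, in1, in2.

~((~(in0 & (~(in1 & (~((~(in0 & in2)) & in0)))))) | (~((~(in0 & in2)) & in0)))

u1 = ~(in0 & in2)
u2 = ~(u1 & in0) = ~((~(in0 & in2)) & in0)
u3 = ~(in1 & u2) = ~(in1 & (~((~(in0 & in2)) & in0)))
u4 = ~(in0 & u3) = ~(in0 & (~(in1 & (~((~(in0 & in2)) & in0)))))
u5 = ~(u4 | u2) = ~((~(in0 & (~(in1 & (~((~(in0 & in2)) & in0)))))) | (~((~(in0 & in2)) & in0)))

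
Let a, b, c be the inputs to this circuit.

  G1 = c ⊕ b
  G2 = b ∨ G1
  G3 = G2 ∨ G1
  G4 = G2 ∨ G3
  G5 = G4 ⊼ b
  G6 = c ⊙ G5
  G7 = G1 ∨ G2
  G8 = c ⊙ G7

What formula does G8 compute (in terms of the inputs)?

c ⊙ ((c ⊕ b) ∨ (b ∨ (c ⊕ b)))

G1 = c ⊕ b
G2 = b ∨ G1 = b ∨ (c ⊕ b)
G7 = G1 ∨ G2 = (c ⊕ b) ∨ (b ∨ (c ⊕ b))
G8 = c ⊙ G7 = c ⊙ ((c ⊕ b) ∨ (b ∨ (c ⊕ b)))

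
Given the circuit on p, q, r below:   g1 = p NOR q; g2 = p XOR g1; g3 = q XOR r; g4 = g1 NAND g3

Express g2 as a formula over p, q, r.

p XOR (p NOR q)

g1 = p NOR q
g2 = p XOR g1 = p XOR (p NOR q)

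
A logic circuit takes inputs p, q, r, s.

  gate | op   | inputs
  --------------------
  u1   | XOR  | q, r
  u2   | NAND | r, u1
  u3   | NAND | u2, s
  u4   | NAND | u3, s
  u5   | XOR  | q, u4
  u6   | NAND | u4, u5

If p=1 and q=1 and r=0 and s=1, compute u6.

1

u1 = 1 XOR 0 = 1
u2 = 0 NAND 1 = 1
u3 = 1 NAND 1 = 0
u4 = 0 NAND 1 = 1
u5 = 1 XOR 1 = 0
u6 = 1 NAND 0 = 1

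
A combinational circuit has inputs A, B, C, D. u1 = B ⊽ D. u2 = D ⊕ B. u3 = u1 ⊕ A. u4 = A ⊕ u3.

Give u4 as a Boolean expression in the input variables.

A ⊕ ((B ⊽ D) ⊕ A)

u1 = B ⊽ D
u3 = u1 ⊕ A = (B ⊽ D) ⊕ A
u4 = A ⊕ u3 = A ⊕ ((B ⊽ D) ⊕ A)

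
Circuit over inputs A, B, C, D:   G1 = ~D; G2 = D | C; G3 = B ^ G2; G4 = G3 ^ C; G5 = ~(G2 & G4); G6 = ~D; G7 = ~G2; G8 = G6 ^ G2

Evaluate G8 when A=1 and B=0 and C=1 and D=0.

0

G2 = 0 | 1 = 1
G6 = ~0 = 1
G8 = 1 ^ 1 = 0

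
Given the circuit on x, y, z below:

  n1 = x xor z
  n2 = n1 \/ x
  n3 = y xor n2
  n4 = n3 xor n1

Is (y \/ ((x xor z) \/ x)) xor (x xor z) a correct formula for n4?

n1 = x xor z
n2 = n1 \/ x = (x xor z) \/ x
n3 = y xor n2 = y xor ((x xor z) \/ x)
n4 = n3 xor n1 = (y xor ((x xor z) \/ x)) xor (x xor z)
At x=0, y=1, z=1: circuit gives 1, formula gives 0.

No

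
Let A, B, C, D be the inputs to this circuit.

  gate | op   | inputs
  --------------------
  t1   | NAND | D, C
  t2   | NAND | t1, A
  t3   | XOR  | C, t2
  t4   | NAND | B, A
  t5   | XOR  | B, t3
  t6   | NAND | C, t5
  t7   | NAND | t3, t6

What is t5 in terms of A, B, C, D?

B XOR (C XOR ((D NAND C) NAND A))

t1 = D NAND C
t2 = t1 NAND A = (D NAND C) NAND A
t3 = C XOR t2 = C XOR ((D NAND C) NAND A)
t5 = B XOR t3 = B XOR (C XOR ((D NAND C) NAND A))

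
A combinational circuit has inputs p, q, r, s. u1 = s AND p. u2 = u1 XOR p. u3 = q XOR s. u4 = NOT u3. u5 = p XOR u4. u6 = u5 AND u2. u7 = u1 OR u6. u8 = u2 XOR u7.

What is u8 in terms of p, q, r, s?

u1 = s AND p
u2 = u1 XOR p = (s AND p) XOR p
u3 = q XOR s
u4 = NOT u3 = NOT (q XOR s)
u5 = p XOR u4 = p XOR NOT (q XOR s)
u6 = u5 AND u2 = (p XOR NOT (q XOR s)) AND ((s AND p) XOR p)
u7 = u1 OR u6 = (s AND p) OR ((p XOR NOT (q XOR s)) AND ((s AND p) XOR p))
u8 = u2 XOR u7 = ((s AND p) XOR p) XOR ((s AND p) OR ((p XOR NOT (q XOR s)) AND ((s AND p) XOR p)))

((s AND p) XOR p) XOR ((s AND p) OR ((p XOR NOT (q XOR s)) AND ((s AND p) XOR p)))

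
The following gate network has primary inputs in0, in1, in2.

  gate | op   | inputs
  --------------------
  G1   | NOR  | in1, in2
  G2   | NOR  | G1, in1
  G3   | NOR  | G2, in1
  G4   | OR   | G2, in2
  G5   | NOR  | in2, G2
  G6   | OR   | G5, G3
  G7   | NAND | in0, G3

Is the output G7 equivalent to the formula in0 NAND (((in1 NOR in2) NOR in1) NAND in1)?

G1 = in1 NOR in2
G2 = G1 NOR in1 = (in1 NOR in2) NOR in1
G3 = G2 NOR in1 = ((in1 NOR in2) NOR in1) NOR in1
G7 = in0 NAND G3 = in0 NAND (((in1 NOR in2) NOR in1) NOR in1)
At in0=1, in1=0, in2=1: circuit gives 1, formula gives 0.

No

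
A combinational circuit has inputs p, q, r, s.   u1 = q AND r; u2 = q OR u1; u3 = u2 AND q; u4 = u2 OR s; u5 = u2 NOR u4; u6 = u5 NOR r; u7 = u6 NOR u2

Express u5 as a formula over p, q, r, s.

(q OR (q AND r)) NOR ((q OR (q AND r)) OR s)

u1 = q AND r
u2 = q OR u1 = q OR (q AND r)
u4 = u2 OR s = (q OR (q AND r)) OR s
u5 = u2 NOR u4 = (q OR (q AND r)) NOR ((q OR (q AND r)) OR s)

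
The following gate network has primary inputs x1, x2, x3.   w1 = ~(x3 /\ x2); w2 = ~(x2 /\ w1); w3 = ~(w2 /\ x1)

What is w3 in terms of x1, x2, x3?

w1 = ~(x3 /\ x2)
w2 = ~(x2 /\ w1) = ~(x2 /\ (~(x3 /\ x2)))
w3 = ~(w2 /\ x1) = ~((~(x2 /\ (~(x3 /\ x2)))) /\ x1)

~((~(x2 /\ (~(x3 /\ x2)))) /\ x1)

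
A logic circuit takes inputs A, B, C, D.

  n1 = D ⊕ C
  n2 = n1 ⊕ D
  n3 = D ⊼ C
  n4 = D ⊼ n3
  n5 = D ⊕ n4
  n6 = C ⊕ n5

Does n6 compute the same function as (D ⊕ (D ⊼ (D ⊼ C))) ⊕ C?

n3 = D ⊼ C
n4 = D ⊼ n3 = D ⊼ (D ⊼ C)
n5 = D ⊕ n4 = D ⊕ (D ⊼ (D ⊼ C))
n6 = C ⊕ n5 = C ⊕ (D ⊕ (D ⊼ (D ⊼ C)))
At A=0, B=0, C=1, D=0: circuit gives 0, formula gives 0.
At A=0, B=0, C=0, D=0: circuit gives 1, formula gives 1.
Agrees on all 16 inputs.

Yes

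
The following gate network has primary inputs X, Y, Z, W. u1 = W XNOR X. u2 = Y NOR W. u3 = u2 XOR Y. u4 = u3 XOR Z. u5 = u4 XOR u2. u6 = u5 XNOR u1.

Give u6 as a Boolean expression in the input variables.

u1 = W XNOR X
u2 = Y NOR W
u3 = u2 XOR Y = (Y NOR W) XOR Y
u4 = u3 XOR Z = ((Y NOR W) XOR Y) XOR Z
u5 = u4 XOR u2 = (((Y NOR W) XOR Y) XOR Z) XOR (Y NOR W)
u6 = u5 XNOR u1 = ((((Y NOR W) XOR Y) XOR Z) XOR (Y NOR W)) XNOR (W XNOR X)

((((Y NOR W) XOR Y) XOR Z) XOR (Y NOR W)) XNOR (W XNOR X)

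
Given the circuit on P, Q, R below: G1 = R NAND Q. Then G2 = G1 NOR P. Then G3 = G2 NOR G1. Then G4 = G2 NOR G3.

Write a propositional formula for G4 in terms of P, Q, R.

G1 = R NAND Q
G2 = G1 NOR P = (R NAND Q) NOR P
G3 = G2 NOR G1 = ((R NAND Q) NOR P) NOR (R NAND Q)
G4 = G2 NOR G3 = ((R NAND Q) NOR P) NOR (((R NAND Q) NOR P) NOR (R NAND Q))

((R NAND Q) NOR P) NOR (((R NAND Q) NOR P) NOR (R NAND Q))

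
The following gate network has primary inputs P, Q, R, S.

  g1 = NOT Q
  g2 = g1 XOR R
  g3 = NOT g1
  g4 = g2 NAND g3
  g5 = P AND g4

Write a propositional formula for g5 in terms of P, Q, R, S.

g1 = NOT Q
g2 = g1 XOR R = NOT Q XOR R
g3 = NOT g1 = NOT NOT Q
g4 = g2 NAND g3 = (NOT Q XOR R) NAND NOT NOT Q
g5 = P AND g4 = P AND ((NOT Q XOR R) NAND NOT NOT Q)

P AND ((NOT Q XOR R) NAND NOT NOT Q)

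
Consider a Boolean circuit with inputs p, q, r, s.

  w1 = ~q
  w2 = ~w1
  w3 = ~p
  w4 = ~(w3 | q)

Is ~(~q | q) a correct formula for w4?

No

w3 = ~p
w4 = ~(w3 | q) = ~(~p | q)
At p=1, q=0, r=0, s=0: circuit gives 1, formula gives 0.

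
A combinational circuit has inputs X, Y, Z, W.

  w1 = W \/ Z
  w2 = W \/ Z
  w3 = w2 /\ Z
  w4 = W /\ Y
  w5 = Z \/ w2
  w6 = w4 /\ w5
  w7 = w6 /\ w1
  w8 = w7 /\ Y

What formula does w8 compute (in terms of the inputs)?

(((W /\ Y) /\ (Z \/ (W \/ Z))) /\ (W \/ Z)) /\ Y

w1 = W \/ Z
w2 = W \/ Z
w4 = W /\ Y
w5 = Z \/ w2 = Z \/ (W \/ Z)
w6 = w4 /\ w5 = (W /\ Y) /\ (Z \/ (W \/ Z))
w7 = w6 /\ w1 = ((W /\ Y) /\ (Z \/ (W \/ Z))) /\ (W \/ Z)
w8 = w7 /\ Y = (((W /\ Y) /\ (Z \/ (W \/ Z))) /\ (W \/ Z)) /\ Y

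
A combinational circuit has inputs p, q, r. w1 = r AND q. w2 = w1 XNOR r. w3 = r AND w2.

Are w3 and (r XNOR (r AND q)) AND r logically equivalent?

w1 = r AND q
w2 = w1 XNOR r = (r AND q) XNOR r
w3 = r AND w2 = r AND ((r AND q) XNOR r)
At p=0, q=0, r=0: circuit gives 0, formula gives 0.
At p=0, q=1, r=1: circuit gives 1, formula gives 1.
Agrees on all 8 inputs.

Yes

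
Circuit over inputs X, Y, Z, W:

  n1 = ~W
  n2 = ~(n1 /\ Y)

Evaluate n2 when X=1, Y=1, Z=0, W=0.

n1 = ~0 = 1
n2 = ~(1 /\ 1) = 0

0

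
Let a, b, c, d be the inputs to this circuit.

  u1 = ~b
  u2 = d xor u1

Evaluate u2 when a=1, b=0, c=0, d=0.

1

u1 = ~0 = 1
u2 = 0 xor 1 = 1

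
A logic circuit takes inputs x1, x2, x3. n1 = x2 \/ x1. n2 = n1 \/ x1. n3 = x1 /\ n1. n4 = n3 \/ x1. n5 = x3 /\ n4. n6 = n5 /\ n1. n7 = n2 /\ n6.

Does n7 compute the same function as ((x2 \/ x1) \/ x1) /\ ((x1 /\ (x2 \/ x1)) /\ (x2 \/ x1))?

n1 = x2 \/ x1
n2 = n1 \/ x1 = (x2 \/ x1) \/ x1
n3 = x1 /\ n1 = x1 /\ (x2 \/ x1)
n4 = n3 \/ x1 = (x1 /\ (x2 \/ x1)) \/ x1
n5 = x3 /\ n4 = x3 /\ ((x1 /\ (x2 \/ x1)) \/ x1)
n6 = n5 /\ n1 = (x3 /\ ((x1 /\ (x2 \/ x1)) \/ x1)) /\ (x2 \/ x1)
n7 = n2 /\ n6 = ((x2 \/ x1) \/ x1) /\ ((x3 /\ ((x1 /\ (x2 \/ x1)) \/ x1)) /\ (x2 \/ x1))
At x1=1, x2=0, x3=0: circuit gives 0, formula gives 1.

No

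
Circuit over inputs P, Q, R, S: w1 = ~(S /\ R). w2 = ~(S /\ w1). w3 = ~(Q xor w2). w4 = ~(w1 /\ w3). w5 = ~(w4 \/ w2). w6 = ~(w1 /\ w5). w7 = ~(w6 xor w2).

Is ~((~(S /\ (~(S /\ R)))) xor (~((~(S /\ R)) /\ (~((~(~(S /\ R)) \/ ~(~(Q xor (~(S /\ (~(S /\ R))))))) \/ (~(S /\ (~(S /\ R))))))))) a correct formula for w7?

Yes

w1 = ~(S /\ R)
w2 = ~(S /\ w1) = ~(S /\ (~(S /\ R)))
w3 = ~(Q xor w2) = ~(Q xor (~(S /\ (~(S /\ R)))))
w4 = ~(w1 /\ w3) = ~((~(S /\ R)) /\ (~(Q xor (~(S /\ (~(S /\ R)))))))
w5 = ~(w4 \/ w2) = ~((~((~(S /\ R)) /\ (~(Q xor (~(S /\ (~(S /\ R)))))))) \/ (~(S /\ (~(S /\ R)))))
w6 = ~(w1 /\ w5) = ~((~(S /\ R)) /\ (~((~((~(S /\ R)) /\ (~(Q xor (~(S /\ (~(S /\ R)))))))) \/ (~(S /\ (~(S /\ R)))))))
w7 = ~(w6 xor w2) = ~((~((~(S /\ R)) /\ (~((~((~(S /\ R)) /\ (~(Q xor (~(S /\ (~(S /\ R)))))))) \/ (~(S /\ (~(S /\ R)))))))) xor (~(S /\ (~(S /\ R)))))
At P=0, Q=1, R=0, S=1: circuit gives 0, formula gives 0.
At P=0, Q=0, R=0, S=0: circuit gives 1, formula gives 1.
Agrees on all 16 inputs.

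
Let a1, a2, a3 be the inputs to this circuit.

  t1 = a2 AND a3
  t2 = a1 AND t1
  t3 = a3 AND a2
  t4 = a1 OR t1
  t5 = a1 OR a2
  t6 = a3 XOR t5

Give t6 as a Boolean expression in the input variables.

a3 XOR (a1 OR a2)

t5 = a1 OR a2
t6 = a3 XOR t5 = a3 XOR (a1 OR a2)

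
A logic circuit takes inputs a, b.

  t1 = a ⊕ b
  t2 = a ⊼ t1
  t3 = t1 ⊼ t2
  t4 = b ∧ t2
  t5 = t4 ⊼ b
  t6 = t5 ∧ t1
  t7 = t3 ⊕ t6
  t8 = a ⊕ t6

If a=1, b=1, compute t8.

t1 = 1 ⊕ 1 = 0
t2 = 1 ⊼ 0 = 1
t4 = 1 ∧ 1 = 1
t5 = 1 ⊼ 1 = 0
t6 = 0 ∧ 0 = 0
t8 = 1 ⊕ 0 = 1

1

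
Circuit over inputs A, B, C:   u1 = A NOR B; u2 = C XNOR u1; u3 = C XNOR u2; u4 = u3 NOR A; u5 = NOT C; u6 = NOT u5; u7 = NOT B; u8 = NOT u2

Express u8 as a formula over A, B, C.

NOT (C XNOR (A NOR B))

u1 = A NOR B
u2 = C XNOR u1 = C XNOR (A NOR B)
u8 = NOT u2 = NOT (C XNOR (A NOR B))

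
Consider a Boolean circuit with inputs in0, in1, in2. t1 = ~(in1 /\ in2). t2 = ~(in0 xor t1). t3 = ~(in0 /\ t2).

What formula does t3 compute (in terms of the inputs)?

t1 = ~(in1 /\ in2)
t2 = ~(in0 xor t1) = ~(in0 xor (~(in1 /\ in2)))
t3 = ~(in0 /\ t2) = ~(in0 /\ (~(in0 xor (~(in1 /\ in2)))))

~(in0 /\ (~(in0 xor (~(in1 /\ in2)))))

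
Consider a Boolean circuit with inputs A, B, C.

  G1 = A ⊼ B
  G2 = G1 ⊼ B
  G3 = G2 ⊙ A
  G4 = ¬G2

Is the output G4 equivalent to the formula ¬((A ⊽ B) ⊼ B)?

No

G1 = A ⊼ B
G2 = G1 ⊼ B = (A ⊼ B) ⊼ B
G4 = ¬G2 = ¬((A ⊼ B) ⊼ B)
At A=0, B=1, C=0: circuit gives 1, formula gives 0.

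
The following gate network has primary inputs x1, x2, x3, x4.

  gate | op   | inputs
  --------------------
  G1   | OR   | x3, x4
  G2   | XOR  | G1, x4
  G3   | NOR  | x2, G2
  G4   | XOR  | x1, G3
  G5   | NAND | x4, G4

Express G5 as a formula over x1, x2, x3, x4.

x4 NAND (x1 XOR (x2 NOR ((x3 OR x4) XOR x4)))

G1 = x3 OR x4
G2 = G1 XOR x4 = (x3 OR x4) XOR x4
G3 = x2 NOR G2 = x2 NOR ((x3 OR x4) XOR x4)
G4 = x1 XOR G3 = x1 XOR (x2 NOR ((x3 OR x4) XOR x4))
G5 = x4 NAND G4 = x4 NAND (x1 XOR (x2 NOR ((x3 OR x4) XOR x4)))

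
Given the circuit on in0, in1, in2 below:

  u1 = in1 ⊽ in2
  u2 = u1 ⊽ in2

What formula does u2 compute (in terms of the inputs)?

(in1 ⊽ in2) ⊽ in2

u1 = in1 ⊽ in2
u2 = u1 ⊽ in2 = (in1 ⊽ in2) ⊽ in2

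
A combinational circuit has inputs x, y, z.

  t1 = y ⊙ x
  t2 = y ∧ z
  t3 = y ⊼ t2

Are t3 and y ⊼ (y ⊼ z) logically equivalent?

t2 = y ∧ z
t3 = y ⊼ t2 = y ⊼ (y ∧ z)
At x=0, y=1, z=0: circuit gives 1, formula gives 0.

No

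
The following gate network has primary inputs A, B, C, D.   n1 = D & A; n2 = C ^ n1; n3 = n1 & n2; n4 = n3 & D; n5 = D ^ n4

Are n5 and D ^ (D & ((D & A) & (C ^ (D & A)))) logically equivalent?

n1 = D & A
n2 = C ^ n1 = C ^ (D & A)
n3 = n1 & n2 = (D & A) & (C ^ (D & A))
n4 = n3 & D = ((D & A) & (C ^ (D & A))) & D
n5 = D ^ n4 = D ^ (((D & A) & (C ^ (D & A))) & D)
At A=0, B=0, C=0, D=0: circuit gives 0, formula gives 0.
At A=0, B=0, C=0, D=1: circuit gives 1, formula gives 1.
Agrees on all 16 inputs.

Yes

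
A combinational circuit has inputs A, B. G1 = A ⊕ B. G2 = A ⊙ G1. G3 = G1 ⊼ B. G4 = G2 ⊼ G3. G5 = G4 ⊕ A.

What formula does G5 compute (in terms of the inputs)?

G1 = A ⊕ B
G2 = A ⊙ G1 = A ⊙ (A ⊕ B)
G3 = G1 ⊼ B = (A ⊕ B) ⊼ B
G4 = G2 ⊼ G3 = (A ⊙ (A ⊕ B)) ⊼ ((A ⊕ B) ⊼ B)
G5 = G4 ⊕ A = ((A ⊙ (A ⊕ B)) ⊼ ((A ⊕ B) ⊼ B)) ⊕ A

((A ⊙ (A ⊕ B)) ⊼ ((A ⊕ B) ⊼ B)) ⊕ A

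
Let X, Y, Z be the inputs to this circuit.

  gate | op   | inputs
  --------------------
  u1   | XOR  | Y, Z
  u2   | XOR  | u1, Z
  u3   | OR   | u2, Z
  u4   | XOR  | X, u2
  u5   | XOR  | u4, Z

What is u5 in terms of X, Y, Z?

(X XOR ((Y XOR Z) XOR Z)) XOR Z

u1 = Y XOR Z
u2 = u1 XOR Z = (Y XOR Z) XOR Z
u4 = X XOR u2 = X XOR ((Y XOR Z) XOR Z)
u5 = u4 XOR Z = (X XOR ((Y XOR Z) XOR Z)) XOR Z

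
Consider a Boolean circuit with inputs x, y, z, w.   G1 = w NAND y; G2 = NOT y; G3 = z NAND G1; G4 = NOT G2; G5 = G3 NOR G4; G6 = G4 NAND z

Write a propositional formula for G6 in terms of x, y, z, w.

NOT NOT y NAND z

G2 = NOT y
G4 = NOT G2 = NOT NOT y
G6 = G4 NAND z = NOT NOT y NAND z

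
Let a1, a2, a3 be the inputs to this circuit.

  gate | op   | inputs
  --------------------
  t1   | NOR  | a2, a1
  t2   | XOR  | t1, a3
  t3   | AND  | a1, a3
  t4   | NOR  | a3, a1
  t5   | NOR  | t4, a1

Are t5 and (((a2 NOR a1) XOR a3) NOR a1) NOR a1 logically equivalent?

No

t4 = a3 NOR a1
t5 = t4 NOR a1 = (a3 NOR a1) NOR a1
At a1=0, a2=0, a3=0: circuit gives 0, formula gives 1.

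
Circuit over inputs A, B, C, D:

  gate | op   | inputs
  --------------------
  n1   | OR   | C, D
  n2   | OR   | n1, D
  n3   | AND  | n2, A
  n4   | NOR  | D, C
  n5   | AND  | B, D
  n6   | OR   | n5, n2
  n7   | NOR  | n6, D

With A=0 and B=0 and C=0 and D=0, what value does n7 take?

1

n1 = 0 OR 0 = 0
n2 = 0 OR 0 = 0
n5 = 0 AND 0 = 0
n6 = 0 OR 0 = 0
n7 = 0 NOR 0 = 1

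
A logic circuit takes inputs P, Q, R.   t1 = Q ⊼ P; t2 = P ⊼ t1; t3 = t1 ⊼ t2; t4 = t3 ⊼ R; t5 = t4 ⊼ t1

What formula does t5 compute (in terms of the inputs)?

(((Q ⊼ P) ⊼ (P ⊼ (Q ⊼ P))) ⊼ R) ⊼ (Q ⊼ P)

t1 = Q ⊼ P
t2 = P ⊼ t1 = P ⊼ (Q ⊼ P)
t3 = t1 ⊼ t2 = (Q ⊼ P) ⊼ (P ⊼ (Q ⊼ P))
t4 = t3 ⊼ R = ((Q ⊼ P) ⊼ (P ⊼ (Q ⊼ P))) ⊼ R
t5 = t4 ⊼ t1 = (((Q ⊼ P) ⊼ (P ⊼ (Q ⊼ P))) ⊼ R) ⊼ (Q ⊼ P)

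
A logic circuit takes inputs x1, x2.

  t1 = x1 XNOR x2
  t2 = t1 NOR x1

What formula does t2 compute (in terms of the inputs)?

(x1 XNOR x2) NOR x1

t1 = x1 XNOR x2
t2 = t1 NOR x1 = (x1 XNOR x2) NOR x1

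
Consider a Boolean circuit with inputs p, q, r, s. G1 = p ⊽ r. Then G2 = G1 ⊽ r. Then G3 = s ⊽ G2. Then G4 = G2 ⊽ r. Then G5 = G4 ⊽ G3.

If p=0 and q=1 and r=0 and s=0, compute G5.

G1 = 0 ⊽ 0 = 1
G2 = 1 ⊽ 0 = 0
G3 = 0 ⊽ 0 = 1
G4 = 0 ⊽ 0 = 1
G5 = 1 ⊽ 1 = 0

0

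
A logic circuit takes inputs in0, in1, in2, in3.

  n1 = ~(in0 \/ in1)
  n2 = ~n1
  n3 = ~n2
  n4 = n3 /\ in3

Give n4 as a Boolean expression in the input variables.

~~(~(in0 \/ in1)) /\ in3

n1 = ~(in0 \/ in1)
n2 = ~n1 = ~(~(in0 \/ in1))
n3 = ~n2 = ~~(~(in0 \/ in1))
n4 = n3 /\ in3 = ~~(~(in0 \/ in1)) /\ in3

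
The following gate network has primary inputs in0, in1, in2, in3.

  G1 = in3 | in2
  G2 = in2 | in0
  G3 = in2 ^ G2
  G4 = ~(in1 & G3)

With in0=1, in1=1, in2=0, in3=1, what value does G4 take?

0

G2 = 0 | 1 = 1
G3 = 0 ^ 1 = 1
G4 = ~(1 & 1) = 0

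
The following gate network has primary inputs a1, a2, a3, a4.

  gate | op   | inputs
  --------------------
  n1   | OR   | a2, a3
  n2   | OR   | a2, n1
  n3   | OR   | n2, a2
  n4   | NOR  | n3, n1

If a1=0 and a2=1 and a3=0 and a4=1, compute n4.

n1 = 1 OR 0 = 1
n2 = 1 OR 1 = 1
n3 = 1 OR 1 = 1
n4 = 1 NOR 1 = 0

0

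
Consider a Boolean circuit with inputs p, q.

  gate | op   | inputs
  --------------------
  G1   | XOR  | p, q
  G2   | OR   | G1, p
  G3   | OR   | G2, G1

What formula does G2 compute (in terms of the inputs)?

(p XOR q) OR p

G1 = p XOR q
G2 = G1 OR p = (p XOR q) OR p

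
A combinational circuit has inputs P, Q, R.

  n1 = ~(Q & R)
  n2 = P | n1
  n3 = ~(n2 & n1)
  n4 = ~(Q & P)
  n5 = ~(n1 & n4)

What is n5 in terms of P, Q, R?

~((~(Q & R)) & (~(Q & P)))

n1 = ~(Q & R)
n4 = ~(Q & P)
n5 = ~(n1 & n4) = ~((~(Q & R)) & (~(Q & P)))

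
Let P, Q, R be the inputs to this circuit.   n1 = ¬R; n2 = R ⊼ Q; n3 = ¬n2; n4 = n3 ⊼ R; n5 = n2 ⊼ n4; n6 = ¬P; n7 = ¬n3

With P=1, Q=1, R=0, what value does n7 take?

n2 = 0 ⊼ 1 = 1
n3 = ¬1 = 0
n7 = ¬0 = 1

1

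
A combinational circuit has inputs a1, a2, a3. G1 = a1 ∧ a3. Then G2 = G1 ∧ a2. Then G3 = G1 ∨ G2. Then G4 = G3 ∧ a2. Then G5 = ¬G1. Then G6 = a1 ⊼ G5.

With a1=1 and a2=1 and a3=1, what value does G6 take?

1

G1 = 1 ∧ 1 = 1
G5 = ¬1 = 0
G6 = 1 ⊼ 0 = 1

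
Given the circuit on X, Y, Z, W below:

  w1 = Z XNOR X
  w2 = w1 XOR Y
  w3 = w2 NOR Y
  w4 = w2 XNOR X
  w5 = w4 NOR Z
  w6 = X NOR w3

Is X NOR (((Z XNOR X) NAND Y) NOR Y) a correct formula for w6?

No

w1 = Z XNOR X
w2 = w1 XOR Y = (Z XNOR X) XOR Y
w3 = w2 NOR Y = ((Z XNOR X) XOR Y) NOR Y
w6 = X NOR w3 = X NOR (((Z XNOR X) XOR Y) NOR Y)
At X=0, Y=0, Z=1, W=0: circuit gives 0, formula gives 1.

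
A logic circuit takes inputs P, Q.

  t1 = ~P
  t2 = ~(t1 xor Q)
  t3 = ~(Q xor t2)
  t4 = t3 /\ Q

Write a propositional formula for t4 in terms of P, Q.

t1 = ~P
t2 = ~(t1 xor Q) = ~(~P xor Q)
t3 = ~(Q xor t2) = ~(Q xor (~(~P xor Q)))
t4 = t3 /\ Q = (~(Q xor (~(~P xor Q)))) /\ Q

(~(Q xor (~(~P xor Q)))) /\ Q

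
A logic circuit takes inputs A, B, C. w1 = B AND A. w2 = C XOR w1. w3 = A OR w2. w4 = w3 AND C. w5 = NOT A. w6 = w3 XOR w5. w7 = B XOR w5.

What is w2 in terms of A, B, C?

C XOR (B AND A)

w1 = B AND A
w2 = C XOR w1 = C XOR (B AND A)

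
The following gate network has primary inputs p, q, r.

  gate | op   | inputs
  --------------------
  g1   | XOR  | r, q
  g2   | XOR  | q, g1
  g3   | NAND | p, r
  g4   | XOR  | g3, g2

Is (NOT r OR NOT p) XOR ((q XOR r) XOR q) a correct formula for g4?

Yes

g1 = r XOR q
g2 = q XOR g1 = q XOR (r XOR q)
g3 = p NAND r
g4 = g3 XOR g2 = (p NAND r) XOR (q XOR (r XOR q))
At p=0, q=0, r=1: circuit gives 0, formula gives 0.
At p=0, q=0, r=0: circuit gives 1, formula gives 1.
Agrees on all 8 inputs.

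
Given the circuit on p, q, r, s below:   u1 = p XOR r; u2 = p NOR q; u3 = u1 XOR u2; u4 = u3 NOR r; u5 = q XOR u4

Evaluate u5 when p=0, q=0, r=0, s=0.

0

u1 = 0 XOR 0 = 0
u2 = 0 NOR 0 = 1
u3 = 0 XOR 1 = 1
u4 = 1 NOR 0 = 0
u5 = 0 XOR 0 = 0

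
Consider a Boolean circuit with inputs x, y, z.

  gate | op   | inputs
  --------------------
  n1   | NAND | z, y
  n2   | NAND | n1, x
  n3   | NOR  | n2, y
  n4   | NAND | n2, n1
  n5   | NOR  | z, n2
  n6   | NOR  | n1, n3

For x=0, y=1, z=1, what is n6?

1

n1 = 1 NAND 1 = 0
n2 = 0 NAND 0 = 1
n3 = 1 NOR 1 = 0
n6 = 0 NOR 0 = 1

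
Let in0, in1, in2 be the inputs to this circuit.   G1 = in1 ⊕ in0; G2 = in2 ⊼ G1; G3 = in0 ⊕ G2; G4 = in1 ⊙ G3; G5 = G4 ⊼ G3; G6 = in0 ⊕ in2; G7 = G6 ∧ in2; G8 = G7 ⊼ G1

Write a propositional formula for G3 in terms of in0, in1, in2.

in0 ⊕ (in2 ⊼ (in1 ⊕ in0))

G1 = in1 ⊕ in0
G2 = in2 ⊼ G1 = in2 ⊼ (in1 ⊕ in0)
G3 = in0 ⊕ G2 = in0 ⊕ (in2 ⊼ (in1 ⊕ in0))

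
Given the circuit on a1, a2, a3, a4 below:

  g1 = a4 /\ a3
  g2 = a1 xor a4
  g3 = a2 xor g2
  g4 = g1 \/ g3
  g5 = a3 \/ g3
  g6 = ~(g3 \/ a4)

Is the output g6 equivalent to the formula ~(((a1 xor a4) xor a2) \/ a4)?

g2 = a1 xor a4
g3 = a2 xor g2 = a2 xor (a1 xor a4)
g6 = ~(g3 \/ a4) = ~((a2 xor (a1 xor a4)) \/ a4)
At a1=0, a2=0, a3=0, a4=1: circuit gives 0, formula gives 0.
At a1=0, a2=0, a3=0, a4=0: circuit gives 1, formula gives 1.
Agrees on all 16 inputs.

Yes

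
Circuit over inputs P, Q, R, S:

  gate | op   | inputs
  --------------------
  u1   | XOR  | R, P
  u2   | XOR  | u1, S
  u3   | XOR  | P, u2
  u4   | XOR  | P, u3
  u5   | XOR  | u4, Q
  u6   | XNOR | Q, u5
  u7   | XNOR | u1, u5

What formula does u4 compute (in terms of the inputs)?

u1 = R XOR P
u2 = u1 XOR S = (R XOR P) XOR S
u3 = P XOR u2 = P XOR ((R XOR P) XOR S)
u4 = P XOR u3 = P XOR (P XOR ((R XOR P) XOR S))

P XOR (P XOR ((R XOR P) XOR S))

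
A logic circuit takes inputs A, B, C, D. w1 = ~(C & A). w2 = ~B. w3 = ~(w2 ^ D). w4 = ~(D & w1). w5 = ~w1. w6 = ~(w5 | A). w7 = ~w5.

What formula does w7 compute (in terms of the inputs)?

w1 = ~(C & A)
w5 = ~w1 = ~(~(C & A))
w7 = ~w5 = ~~(~(C & A))

~~(~(C & A))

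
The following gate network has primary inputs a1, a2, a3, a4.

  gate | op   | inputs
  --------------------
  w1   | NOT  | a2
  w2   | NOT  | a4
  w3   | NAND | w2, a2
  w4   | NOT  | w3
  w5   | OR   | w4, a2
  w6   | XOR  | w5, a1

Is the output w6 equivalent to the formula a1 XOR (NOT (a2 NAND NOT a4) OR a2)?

Yes

w2 = NOT a4
w3 = w2 NAND a2 = NOT a4 NAND a2
w4 = NOT w3 = NOT (NOT a4 NAND a2)
w5 = w4 OR a2 = NOT (NOT a4 NAND a2) OR a2
w6 = w5 XOR a1 = (NOT (NOT a4 NAND a2) OR a2) XOR a1
At a1=0, a2=0, a3=0, a4=0: circuit gives 0, formula gives 0.
At a1=0, a2=1, a3=0, a4=0: circuit gives 1, formula gives 1.
Agrees on all 16 inputs.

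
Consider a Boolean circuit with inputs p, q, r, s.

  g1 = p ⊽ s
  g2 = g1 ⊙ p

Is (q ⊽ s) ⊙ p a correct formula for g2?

No

g1 = p ⊽ s
g2 = g1 ⊙ p = (p ⊽ s) ⊙ p
At p=0, q=1, r=0, s=0: circuit gives 0, formula gives 1.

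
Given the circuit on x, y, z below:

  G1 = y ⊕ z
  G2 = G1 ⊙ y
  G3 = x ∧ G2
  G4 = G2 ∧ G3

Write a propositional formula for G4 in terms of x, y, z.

G1 = y ⊕ z
G2 = G1 ⊙ y = (y ⊕ z) ⊙ y
G3 = x ∧ G2 = x ∧ ((y ⊕ z) ⊙ y)
G4 = G2 ∧ G3 = ((y ⊕ z) ⊙ y) ∧ (x ∧ ((y ⊕ z) ⊙ y))

((y ⊕ z) ⊙ y) ∧ (x ∧ ((y ⊕ z) ⊙ y))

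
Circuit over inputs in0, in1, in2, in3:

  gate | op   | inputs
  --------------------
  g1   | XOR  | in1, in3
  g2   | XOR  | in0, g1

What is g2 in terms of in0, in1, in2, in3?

in0 XOR (in1 XOR in3)

g1 = in1 XOR in3
g2 = in0 XOR g1 = in0 XOR (in1 XOR in3)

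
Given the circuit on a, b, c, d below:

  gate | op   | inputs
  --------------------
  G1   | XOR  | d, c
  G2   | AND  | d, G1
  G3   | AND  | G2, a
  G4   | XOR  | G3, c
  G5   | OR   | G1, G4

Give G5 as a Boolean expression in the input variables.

(d XOR c) OR (((d AND (d XOR c)) AND a) XOR c)

G1 = d XOR c
G2 = d AND G1 = d AND (d XOR c)
G3 = G2 AND a = (d AND (d XOR c)) AND a
G4 = G3 XOR c = ((d AND (d XOR c)) AND a) XOR c
G5 = G1 OR G4 = (d XOR c) OR (((d AND (d XOR c)) AND a) XOR c)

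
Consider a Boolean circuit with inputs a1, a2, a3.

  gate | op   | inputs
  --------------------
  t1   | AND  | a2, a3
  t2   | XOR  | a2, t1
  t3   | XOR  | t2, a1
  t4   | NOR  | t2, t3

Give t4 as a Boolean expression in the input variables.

(a2 XOR (a2 AND a3)) NOR ((a2 XOR (a2 AND a3)) XOR a1)

t1 = a2 AND a3
t2 = a2 XOR t1 = a2 XOR (a2 AND a3)
t3 = t2 XOR a1 = (a2 XOR (a2 AND a3)) XOR a1
t4 = t2 NOR t3 = (a2 XOR (a2 AND a3)) NOR ((a2 XOR (a2 AND a3)) XOR a1)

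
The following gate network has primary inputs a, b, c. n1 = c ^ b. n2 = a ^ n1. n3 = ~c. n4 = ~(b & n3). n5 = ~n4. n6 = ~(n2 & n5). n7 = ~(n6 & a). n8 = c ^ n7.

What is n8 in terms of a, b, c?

n1 = c ^ b
n2 = a ^ n1 = a ^ (c ^ b)
n3 = ~c
n4 = ~(b & n3) = ~(b & ~c)
n5 = ~n4 = ~(~(b & ~c))
n6 = ~(n2 & n5) = ~((a ^ (c ^ b)) & ~(~(b & ~c)))
n7 = ~(n6 & a) = ~((~((a ^ (c ^ b)) & ~(~(b & ~c)))) & a)
n8 = c ^ n7 = c ^ (~((~((a ^ (c ^ b)) & ~(~(b & ~c)))) & a))

c ^ (~((~((a ^ (c ^ b)) & ~(~(b & ~c)))) & a))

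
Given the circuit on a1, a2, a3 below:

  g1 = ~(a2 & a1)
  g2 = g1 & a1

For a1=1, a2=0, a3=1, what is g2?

1

g1 = ~(0 & 1) = 1
g2 = 1 & 1 = 1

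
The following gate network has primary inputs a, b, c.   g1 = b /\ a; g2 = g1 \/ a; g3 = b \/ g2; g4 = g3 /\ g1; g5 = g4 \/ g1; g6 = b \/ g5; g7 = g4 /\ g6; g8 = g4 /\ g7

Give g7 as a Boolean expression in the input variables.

((b \/ ((b /\ a) \/ a)) /\ (b /\ a)) /\ (b \/ (((b \/ ((b /\ a) \/ a)) /\ (b /\ a)) \/ (b /\ a)))

g1 = b /\ a
g2 = g1 \/ a = (b /\ a) \/ a
g3 = b \/ g2 = b \/ ((b /\ a) \/ a)
g4 = g3 /\ g1 = (b \/ ((b /\ a) \/ a)) /\ (b /\ a)
g5 = g4 \/ g1 = ((b \/ ((b /\ a) \/ a)) /\ (b /\ a)) \/ (b /\ a)
g6 = b \/ g5 = b \/ (((b \/ ((b /\ a) \/ a)) /\ (b /\ a)) \/ (b /\ a))
g7 = g4 /\ g6 = ((b \/ ((b /\ a) \/ a)) /\ (b /\ a)) /\ (b \/ (((b \/ ((b /\ a) \/ a)) /\ (b /\ a)) \/ (b /\ a)))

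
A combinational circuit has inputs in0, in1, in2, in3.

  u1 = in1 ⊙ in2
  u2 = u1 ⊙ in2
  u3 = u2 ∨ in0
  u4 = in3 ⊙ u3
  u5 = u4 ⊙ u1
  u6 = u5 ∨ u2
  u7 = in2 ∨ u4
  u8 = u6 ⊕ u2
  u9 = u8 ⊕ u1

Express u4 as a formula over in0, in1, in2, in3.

u1 = in1 ⊙ in2
u2 = u1 ⊙ in2 = (in1 ⊙ in2) ⊙ in2
u3 = u2 ∨ in0 = ((in1 ⊙ in2) ⊙ in2) ∨ in0
u4 = in3 ⊙ u3 = in3 ⊙ (((in1 ⊙ in2) ⊙ in2) ∨ in0)

in3 ⊙ (((in1 ⊙ in2) ⊙ in2) ∨ in0)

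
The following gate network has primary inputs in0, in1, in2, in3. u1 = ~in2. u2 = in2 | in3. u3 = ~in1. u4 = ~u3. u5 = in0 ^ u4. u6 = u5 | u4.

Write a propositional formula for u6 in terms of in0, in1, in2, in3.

u3 = ~in1
u4 = ~u3 = ~~in1
u5 = in0 ^ u4 = in0 ^ ~~in1
u6 = u5 | u4 = (in0 ^ ~~in1) | ~~in1

(in0 ^ ~~in1) | ~~in1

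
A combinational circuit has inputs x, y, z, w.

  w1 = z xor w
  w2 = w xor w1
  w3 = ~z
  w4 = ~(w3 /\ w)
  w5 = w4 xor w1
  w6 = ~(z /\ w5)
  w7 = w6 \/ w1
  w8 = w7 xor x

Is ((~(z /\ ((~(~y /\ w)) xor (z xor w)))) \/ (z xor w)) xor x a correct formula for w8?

w1 = z xor w
w3 = ~z
w4 = ~(w3 /\ w) = ~(~z /\ w)
w5 = w4 xor w1 = (~(~z /\ w)) xor (z xor w)
w6 = ~(z /\ w5) = ~(z /\ ((~(~z /\ w)) xor (z xor w)))
w7 = w6 \/ w1 = (~(z /\ ((~(~z /\ w)) xor (z xor w)))) \/ (z xor w)
w8 = w7 xor x = ((~(z /\ ((~(~z /\ w)) xor (z xor w)))) \/ (z xor w)) xor x
At x=0, y=0, z=1, w=1: circuit gives 0, formula gives 1.

No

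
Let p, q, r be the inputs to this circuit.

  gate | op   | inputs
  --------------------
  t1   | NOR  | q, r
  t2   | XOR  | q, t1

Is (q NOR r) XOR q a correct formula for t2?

Yes

t1 = q NOR r
t2 = q XOR t1 = q XOR (q NOR r)
At p=0, q=0, r=1: circuit gives 0, formula gives 0.
At p=0, q=0, r=0: circuit gives 1, formula gives 1.
Agrees on all 8 inputs.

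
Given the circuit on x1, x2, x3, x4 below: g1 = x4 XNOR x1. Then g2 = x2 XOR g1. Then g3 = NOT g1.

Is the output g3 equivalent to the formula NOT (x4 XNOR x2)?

g1 = x4 XNOR x1
g3 = NOT g1 = NOT (x4 XNOR x1)
At x1=0, x2=1, x3=0, x4=0: circuit gives 0, formula gives 1.

No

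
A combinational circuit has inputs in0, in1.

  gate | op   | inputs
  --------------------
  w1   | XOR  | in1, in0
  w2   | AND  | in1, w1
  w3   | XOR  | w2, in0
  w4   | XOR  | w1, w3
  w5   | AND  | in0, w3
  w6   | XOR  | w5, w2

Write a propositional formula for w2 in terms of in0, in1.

w1 = in1 XOR in0
w2 = in1 AND w1 = in1 AND (in1 XOR in0)

in1 AND (in1 XOR in0)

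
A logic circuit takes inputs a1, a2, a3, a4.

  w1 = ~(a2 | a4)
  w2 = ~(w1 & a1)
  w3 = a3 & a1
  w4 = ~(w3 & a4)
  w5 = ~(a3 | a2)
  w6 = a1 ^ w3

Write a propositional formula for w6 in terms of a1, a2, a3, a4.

w3 = a3 & a1
w6 = a1 ^ w3 = a1 ^ (a3 & a1)

a1 ^ (a3 & a1)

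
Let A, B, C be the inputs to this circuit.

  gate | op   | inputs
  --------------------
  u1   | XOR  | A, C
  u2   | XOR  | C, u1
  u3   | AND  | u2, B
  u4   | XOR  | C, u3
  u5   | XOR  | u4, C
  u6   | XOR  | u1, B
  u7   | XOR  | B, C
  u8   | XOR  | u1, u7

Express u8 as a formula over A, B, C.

u1 = A XOR C
u7 = B XOR C
u8 = u1 XOR u7 = (A XOR C) XOR (B XOR C)

(A XOR C) XOR (B XOR C)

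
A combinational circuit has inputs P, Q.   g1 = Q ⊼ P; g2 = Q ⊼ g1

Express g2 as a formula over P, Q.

Q ⊼ (Q ⊼ P)

g1 = Q ⊼ P
g2 = Q ⊼ g1 = Q ⊼ (Q ⊼ P)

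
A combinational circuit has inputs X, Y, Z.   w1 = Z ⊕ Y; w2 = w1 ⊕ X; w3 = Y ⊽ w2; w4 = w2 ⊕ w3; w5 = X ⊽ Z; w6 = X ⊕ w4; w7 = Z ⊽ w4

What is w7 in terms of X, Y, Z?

Z ⊽ (((Z ⊕ Y) ⊕ X) ⊕ (Y ⊽ ((Z ⊕ Y) ⊕ X)))

w1 = Z ⊕ Y
w2 = w1 ⊕ X = (Z ⊕ Y) ⊕ X
w3 = Y ⊽ w2 = Y ⊽ ((Z ⊕ Y) ⊕ X)
w4 = w2 ⊕ w3 = ((Z ⊕ Y) ⊕ X) ⊕ (Y ⊽ ((Z ⊕ Y) ⊕ X))
w7 = Z ⊽ w4 = Z ⊽ (((Z ⊕ Y) ⊕ X) ⊕ (Y ⊽ ((Z ⊕ Y) ⊕ X)))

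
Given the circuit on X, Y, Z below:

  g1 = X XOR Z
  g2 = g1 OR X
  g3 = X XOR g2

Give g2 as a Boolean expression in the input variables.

(X XOR Z) OR X

g1 = X XOR Z
g2 = g1 OR X = (X XOR Z) OR X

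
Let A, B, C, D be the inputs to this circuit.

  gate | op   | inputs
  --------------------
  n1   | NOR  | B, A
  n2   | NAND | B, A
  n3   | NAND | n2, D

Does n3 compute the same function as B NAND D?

No

n2 = B NAND A
n3 = n2 NAND D = (B NAND A) NAND D
At A=0, B=0, C=0, D=1: circuit gives 0, formula gives 1.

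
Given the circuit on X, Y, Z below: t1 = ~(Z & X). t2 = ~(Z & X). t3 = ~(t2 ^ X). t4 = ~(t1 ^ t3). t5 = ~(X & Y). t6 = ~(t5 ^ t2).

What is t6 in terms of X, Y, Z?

t2 = ~(Z & X)
t5 = ~(X & Y)
t6 = ~(t5 ^ t2) = ~((~(X & Y)) ^ (~(Z & X)))

~((~(X & Y)) ^ (~(Z & X)))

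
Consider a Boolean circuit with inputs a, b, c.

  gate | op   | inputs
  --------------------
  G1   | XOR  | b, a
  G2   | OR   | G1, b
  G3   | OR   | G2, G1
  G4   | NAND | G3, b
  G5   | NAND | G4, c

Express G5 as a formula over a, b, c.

G1 = b XOR a
G2 = G1 OR b = (b XOR a) OR b
G3 = G2 OR G1 = ((b XOR a) OR b) OR (b XOR a)
G4 = G3 NAND b = (((b XOR a) OR b) OR (b XOR a)) NAND b
G5 = G4 NAND c = ((((b XOR a) OR b) OR (b XOR a)) NAND b) NAND c

((((b XOR a) OR b) OR (b XOR a)) NAND b) NAND c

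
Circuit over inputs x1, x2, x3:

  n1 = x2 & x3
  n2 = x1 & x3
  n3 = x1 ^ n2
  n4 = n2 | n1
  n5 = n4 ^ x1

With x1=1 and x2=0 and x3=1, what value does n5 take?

n1 = 0 & 1 = 0
n2 = 1 & 1 = 1
n4 = 1 | 0 = 1
n5 = 1 ^ 1 = 0

0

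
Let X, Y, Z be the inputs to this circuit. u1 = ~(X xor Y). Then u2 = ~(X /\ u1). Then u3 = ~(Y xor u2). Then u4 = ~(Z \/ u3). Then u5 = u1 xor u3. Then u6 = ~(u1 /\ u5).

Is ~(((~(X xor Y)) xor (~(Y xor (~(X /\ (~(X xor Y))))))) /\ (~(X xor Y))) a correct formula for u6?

u1 = ~(X xor Y)
u2 = ~(X /\ u1) = ~(X /\ (~(X xor Y)))
u3 = ~(Y xor u2) = ~(Y xor (~(X /\ (~(X xor Y)))))
u5 = u1 xor u3 = (~(X xor Y)) xor (~(Y xor (~(X /\ (~(X xor Y))))))
u6 = ~(u1 /\ u5) = ~((~(X xor Y)) /\ ((~(X xor Y)) xor (~(Y xor (~(X /\ (~(X xor Y))))))))
At X=0, Y=0, Z=0: circuit gives 0, formula gives 0.
At X=0, Y=1, Z=0: circuit gives 1, formula gives 1.
Agrees on all 8 inputs.

Yes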